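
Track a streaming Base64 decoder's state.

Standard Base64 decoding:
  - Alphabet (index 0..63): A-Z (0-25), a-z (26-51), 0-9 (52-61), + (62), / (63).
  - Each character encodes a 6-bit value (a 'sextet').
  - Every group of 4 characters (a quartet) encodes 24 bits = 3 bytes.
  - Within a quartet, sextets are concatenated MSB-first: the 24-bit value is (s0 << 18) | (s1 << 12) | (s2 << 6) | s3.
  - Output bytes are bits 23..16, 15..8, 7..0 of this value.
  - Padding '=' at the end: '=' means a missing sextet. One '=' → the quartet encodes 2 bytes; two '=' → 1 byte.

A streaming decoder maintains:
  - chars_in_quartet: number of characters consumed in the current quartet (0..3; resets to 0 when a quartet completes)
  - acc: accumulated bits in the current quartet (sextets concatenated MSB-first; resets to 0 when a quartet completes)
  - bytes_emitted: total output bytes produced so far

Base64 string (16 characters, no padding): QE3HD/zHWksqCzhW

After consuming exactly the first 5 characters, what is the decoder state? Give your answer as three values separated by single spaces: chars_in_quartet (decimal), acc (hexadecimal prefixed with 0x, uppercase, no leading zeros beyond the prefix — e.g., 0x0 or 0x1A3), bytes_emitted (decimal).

After char 0 ('Q'=16): chars_in_quartet=1 acc=0x10 bytes_emitted=0
After char 1 ('E'=4): chars_in_quartet=2 acc=0x404 bytes_emitted=0
After char 2 ('3'=55): chars_in_quartet=3 acc=0x10137 bytes_emitted=0
After char 3 ('H'=7): chars_in_quartet=4 acc=0x404DC7 -> emit 40 4D C7, reset; bytes_emitted=3
After char 4 ('D'=3): chars_in_quartet=1 acc=0x3 bytes_emitted=3

Answer: 1 0x3 3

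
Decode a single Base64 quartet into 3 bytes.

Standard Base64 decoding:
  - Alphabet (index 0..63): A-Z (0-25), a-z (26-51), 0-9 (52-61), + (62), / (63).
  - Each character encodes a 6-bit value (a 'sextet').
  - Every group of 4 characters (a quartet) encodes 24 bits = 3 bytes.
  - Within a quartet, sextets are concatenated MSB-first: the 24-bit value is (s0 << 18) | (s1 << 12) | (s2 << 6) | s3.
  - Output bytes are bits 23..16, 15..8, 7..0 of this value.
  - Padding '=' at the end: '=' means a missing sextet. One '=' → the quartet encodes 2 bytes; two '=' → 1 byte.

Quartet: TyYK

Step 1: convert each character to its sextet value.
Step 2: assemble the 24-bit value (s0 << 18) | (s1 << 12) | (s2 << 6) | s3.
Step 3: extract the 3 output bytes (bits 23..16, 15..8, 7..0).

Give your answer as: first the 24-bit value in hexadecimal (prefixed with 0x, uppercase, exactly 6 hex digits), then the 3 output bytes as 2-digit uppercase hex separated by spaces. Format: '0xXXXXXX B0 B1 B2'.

Sextets: T=19, y=50, Y=24, K=10
24-bit: (19<<18) | (50<<12) | (24<<6) | 10
      = 0x4C0000 | 0x032000 | 0x000600 | 0x00000A
      = 0x4F260A
Bytes: (v>>16)&0xFF=4F, (v>>8)&0xFF=26, v&0xFF=0A

Answer: 0x4F260A 4F 26 0A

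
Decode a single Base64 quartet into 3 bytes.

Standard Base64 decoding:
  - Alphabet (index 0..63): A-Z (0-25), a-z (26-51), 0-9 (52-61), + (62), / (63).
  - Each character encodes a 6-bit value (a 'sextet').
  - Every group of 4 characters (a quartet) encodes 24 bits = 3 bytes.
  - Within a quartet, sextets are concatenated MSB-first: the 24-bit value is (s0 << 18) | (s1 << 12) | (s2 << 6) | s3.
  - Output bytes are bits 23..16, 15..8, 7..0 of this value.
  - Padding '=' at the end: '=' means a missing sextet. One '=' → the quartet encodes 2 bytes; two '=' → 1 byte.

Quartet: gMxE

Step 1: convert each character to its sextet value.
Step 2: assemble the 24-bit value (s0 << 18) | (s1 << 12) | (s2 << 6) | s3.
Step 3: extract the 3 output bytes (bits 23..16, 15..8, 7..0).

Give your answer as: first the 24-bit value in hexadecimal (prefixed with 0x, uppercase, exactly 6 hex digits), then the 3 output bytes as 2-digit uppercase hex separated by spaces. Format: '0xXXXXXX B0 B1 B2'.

Answer: 0x80CC44 80 CC 44

Derivation:
Sextets: g=32, M=12, x=49, E=4
24-bit: (32<<18) | (12<<12) | (49<<6) | 4
      = 0x800000 | 0x00C000 | 0x000C40 | 0x000004
      = 0x80CC44
Bytes: (v>>16)&0xFF=80, (v>>8)&0xFF=CC, v&0xFF=44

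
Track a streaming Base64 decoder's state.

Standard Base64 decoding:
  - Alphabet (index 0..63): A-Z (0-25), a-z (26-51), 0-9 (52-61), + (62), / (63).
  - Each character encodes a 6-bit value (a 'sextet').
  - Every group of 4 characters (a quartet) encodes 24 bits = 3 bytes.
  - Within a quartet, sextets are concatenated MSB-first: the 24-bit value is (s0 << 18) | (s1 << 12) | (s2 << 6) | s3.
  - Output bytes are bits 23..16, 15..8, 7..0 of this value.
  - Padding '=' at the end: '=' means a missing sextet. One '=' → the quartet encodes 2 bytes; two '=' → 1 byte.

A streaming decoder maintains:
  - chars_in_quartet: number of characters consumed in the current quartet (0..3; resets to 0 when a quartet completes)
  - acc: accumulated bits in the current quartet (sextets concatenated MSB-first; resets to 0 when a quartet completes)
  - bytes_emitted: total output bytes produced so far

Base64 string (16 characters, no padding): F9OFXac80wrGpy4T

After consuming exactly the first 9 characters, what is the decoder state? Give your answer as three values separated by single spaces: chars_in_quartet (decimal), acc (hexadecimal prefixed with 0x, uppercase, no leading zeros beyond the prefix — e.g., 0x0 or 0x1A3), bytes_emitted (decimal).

After char 0 ('F'=5): chars_in_quartet=1 acc=0x5 bytes_emitted=0
After char 1 ('9'=61): chars_in_quartet=2 acc=0x17D bytes_emitted=0
After char 2 ('O'=14): chars_in_quartet=3 acc=0x5F4E bytes_emitted=0
After char 3 ('F'=5): chars_in_quartet=4 acc=0x17D385 -> emit 17 D3 85, reset; bytes_emitted=3
After char 4 ('X'=23): chars_in_quartet=1 acc=0x17 bytes_emitted=3
After char 5 ('a'=26): chars_in_quartet=2 acc=0x5DA bytes_emitted=3
After char 6 ('c'=28): chars_in_quartet=3 acc=0x1769C bytes_emitted=3
After char 7 ('8'=60): chars_in_quartet=4 acc=0x5DA73C -> emit 5D A7 3C, reset; bytes_emitted=6
After char 8 ('0'=52): chars_in_quartet=1 acc=0x34 bytes_emitted=6

Answer: 1 0x34 6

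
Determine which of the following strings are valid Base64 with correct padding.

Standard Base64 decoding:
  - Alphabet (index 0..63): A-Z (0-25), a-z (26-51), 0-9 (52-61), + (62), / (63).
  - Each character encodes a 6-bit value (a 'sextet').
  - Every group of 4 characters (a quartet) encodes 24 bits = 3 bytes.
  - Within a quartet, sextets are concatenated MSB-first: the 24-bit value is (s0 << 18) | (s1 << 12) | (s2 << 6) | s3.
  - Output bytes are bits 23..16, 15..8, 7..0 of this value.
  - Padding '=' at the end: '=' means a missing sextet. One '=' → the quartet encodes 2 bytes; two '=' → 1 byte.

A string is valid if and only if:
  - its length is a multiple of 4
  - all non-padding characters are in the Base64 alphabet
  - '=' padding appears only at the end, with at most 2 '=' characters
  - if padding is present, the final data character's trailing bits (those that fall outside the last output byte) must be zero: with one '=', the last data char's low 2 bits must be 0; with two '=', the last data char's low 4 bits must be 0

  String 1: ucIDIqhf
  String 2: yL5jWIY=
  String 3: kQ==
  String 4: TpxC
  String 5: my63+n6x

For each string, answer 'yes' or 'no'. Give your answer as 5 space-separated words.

String 1: 'ucIDIqhf' → valid
String 2: 'yL5jWIY=' → valid
String 3: 'kQ==' → valid
String 4: 'TpxC' → valid
String 5: 'my63+n6x' → valid

Answer: yes yes yes yes yes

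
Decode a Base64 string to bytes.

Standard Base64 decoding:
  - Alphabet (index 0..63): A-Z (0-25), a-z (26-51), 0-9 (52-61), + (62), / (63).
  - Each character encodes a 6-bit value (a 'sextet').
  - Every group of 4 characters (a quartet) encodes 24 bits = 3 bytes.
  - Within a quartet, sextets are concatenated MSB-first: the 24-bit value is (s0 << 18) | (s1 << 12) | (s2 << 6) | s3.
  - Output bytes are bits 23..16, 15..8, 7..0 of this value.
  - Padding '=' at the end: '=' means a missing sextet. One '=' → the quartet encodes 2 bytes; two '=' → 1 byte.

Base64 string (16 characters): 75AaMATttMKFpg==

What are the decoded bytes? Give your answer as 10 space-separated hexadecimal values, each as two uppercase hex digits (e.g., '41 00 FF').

Answer: EF 90 1A 30 04 ED B4 C2 85 A6

Derivation:
After char 0 ('7'=59): chars_in_quartet=1 acc=0x3B bytes_emitted=0
After char 1 ('5'=57): chars_in_quartet=2 acc=0xEF9 bytes_emitted=0
After char 2 ('A'=0): chars_in_quartet=3 acc=0x3BE40 bytes_emitted=0
After char 3 ('a'=26): chars_in_quartet=4 acc=0xEF901A -> emit EF 90 1A, reset; bytes_emitted=3
After char 4 ('M'=12): chars_in_quartet=1 acc=0xC bytes_emitted=3
After char 5 ('A'=0): chars_in_quartet=2 acc=0x300 bytes_emitted=3
After char 6 ('T'=19): chars_in_quartet=3 acc=0xC013 bytes_emitted=3
After char 7 ('t'=45): chars_in_quartet=4 acc=0x3004ED -> emit 30 04 ED, reset; bytes_emitted=6
After char 8 ('t'=45): chars_in_quartet=1 acc=0x2D bytes_emitted=6
After char 9 ('M'=12): chars_in_quartet=2 acc=0xB4C bytes_emitted=6
After char 10 ('K'=10): chars_in_quartet=3 acc=0x2D30A bytes_emitted=6
After char 11 ('F'=5): chars_in_quartet=4 acc=0xB4C285 -> emit B4 C2 85, reset; bytes_emitted=9
After char 12 ('p'=41): chars_in_quartet=1 acc=0x29 bytes_emitted=9
After char 13 ('g'=32): chars_in_quartet=2 acc=0xA60 bytes_emitted=9
Padding '==': partial quartet acc=0xA60 -> emit A6; bytes_emitted=10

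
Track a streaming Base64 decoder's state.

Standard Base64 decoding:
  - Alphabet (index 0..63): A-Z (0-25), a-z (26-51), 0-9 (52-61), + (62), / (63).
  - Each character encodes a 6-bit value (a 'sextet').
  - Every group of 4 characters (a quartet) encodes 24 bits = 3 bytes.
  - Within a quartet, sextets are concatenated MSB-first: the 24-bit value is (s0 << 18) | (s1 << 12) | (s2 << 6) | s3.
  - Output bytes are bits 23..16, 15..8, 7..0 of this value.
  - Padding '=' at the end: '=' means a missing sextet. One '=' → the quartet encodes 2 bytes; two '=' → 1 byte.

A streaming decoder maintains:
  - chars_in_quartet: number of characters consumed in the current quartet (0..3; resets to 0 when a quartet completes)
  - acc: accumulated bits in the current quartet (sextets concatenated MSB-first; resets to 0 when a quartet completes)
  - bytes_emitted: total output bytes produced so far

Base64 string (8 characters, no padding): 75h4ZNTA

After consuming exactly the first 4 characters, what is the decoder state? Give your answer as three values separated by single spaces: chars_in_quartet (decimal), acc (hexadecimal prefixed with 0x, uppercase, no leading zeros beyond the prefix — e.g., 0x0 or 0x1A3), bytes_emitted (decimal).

After char 0 ('7'=59): chars_in_quartet=1 acc=0x3B bytes_emitted=0
After char 1 ('5'=57): chars_in_quartet=2 acc=0xEF9 bytes_emitted=0
After char 2 ('h'=33): chars_in_quartet=3 acc=0x3BE61 bytes_emitted=0
After char 3 ('4'=56): chars_in_quartet=4 acc=0xEF9878 -> emit EF 98 78, reset; bytes_emitted=3

Answer: 0 0x0 3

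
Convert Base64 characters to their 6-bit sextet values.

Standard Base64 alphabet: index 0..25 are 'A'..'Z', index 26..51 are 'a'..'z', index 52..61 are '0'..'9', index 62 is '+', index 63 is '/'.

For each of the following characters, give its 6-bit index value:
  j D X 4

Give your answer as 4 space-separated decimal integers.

Answer: 35 3 23 56

Derivation:
'j': a..z range, 26 + ord('j') − ord('a') = 35
'D': A..Z range, ord('D') − ord('A') = 3
'X': A..Z range, ord('X') − ord('A') = 23
'4': 0..9 range, 52 + ord('4') − ord('0') = 56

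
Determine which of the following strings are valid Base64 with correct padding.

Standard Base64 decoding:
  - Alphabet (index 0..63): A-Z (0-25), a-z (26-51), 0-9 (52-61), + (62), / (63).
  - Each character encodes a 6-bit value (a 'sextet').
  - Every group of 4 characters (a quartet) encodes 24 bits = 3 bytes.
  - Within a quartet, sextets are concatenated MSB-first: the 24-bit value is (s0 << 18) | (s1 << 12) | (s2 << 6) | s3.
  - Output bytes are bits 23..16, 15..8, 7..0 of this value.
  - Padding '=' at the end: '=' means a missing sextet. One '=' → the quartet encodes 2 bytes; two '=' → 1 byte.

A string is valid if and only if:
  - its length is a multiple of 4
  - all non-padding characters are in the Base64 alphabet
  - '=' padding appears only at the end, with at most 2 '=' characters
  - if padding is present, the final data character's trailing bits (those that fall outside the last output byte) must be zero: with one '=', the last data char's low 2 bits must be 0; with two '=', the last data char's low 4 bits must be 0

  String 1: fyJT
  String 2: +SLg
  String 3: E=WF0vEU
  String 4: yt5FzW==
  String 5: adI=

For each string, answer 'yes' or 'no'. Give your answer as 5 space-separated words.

String 1: 'fyJT' → valid
String 2: '+SLg' → valid
String 3: 'E=WF0vEU' → invalid (bad char(s): ['=']; '=' in middle)
String 4: 'yt5FzW==' → invalid (bad trailing bits)
String 5: 'adI=' → valid

Answer: yes yes no no yes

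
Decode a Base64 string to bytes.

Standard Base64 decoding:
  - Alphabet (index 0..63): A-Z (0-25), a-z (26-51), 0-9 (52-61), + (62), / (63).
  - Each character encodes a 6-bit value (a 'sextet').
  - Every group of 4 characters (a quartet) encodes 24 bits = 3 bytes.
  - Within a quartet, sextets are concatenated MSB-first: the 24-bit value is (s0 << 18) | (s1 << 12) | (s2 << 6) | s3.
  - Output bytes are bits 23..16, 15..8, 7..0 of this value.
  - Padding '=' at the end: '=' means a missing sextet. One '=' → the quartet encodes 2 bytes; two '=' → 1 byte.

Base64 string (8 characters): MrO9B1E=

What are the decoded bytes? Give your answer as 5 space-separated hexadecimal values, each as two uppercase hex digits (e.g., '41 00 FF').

After char 0 ('M'=12): chars_in_quartet=1 acc=0xC bytes_emitted=0
After char 1 ('r'=43): chars_in_quartet=2 acc=0x32B bytes_emitted=0
After char 2 ('O'=14): chars_in_quartet=3 acc=0xCACE bytes_emitted=0
After char 3 ('9'=61): chars_in_quartet=4 acc=0x32B3BD -> emit 32 B3 BD, reset; bytes_emitted=3
After char 4 ('B'=1): chars_in_quartet=1 acc=0x1 bytes_emitted=3
After char 5 ('1'=53): chars_in_quartet=2 acc=0x75 bytes_emitted=3
After char 6 ('E'=4): chars_in_quartet=3 acc=0x1D44 bytes_emitted=3
Padding '=': partial quartet acc=0x1D44 -> emit 07 51; bytes_emitted=5

Answer: 32 B3 BD 07 51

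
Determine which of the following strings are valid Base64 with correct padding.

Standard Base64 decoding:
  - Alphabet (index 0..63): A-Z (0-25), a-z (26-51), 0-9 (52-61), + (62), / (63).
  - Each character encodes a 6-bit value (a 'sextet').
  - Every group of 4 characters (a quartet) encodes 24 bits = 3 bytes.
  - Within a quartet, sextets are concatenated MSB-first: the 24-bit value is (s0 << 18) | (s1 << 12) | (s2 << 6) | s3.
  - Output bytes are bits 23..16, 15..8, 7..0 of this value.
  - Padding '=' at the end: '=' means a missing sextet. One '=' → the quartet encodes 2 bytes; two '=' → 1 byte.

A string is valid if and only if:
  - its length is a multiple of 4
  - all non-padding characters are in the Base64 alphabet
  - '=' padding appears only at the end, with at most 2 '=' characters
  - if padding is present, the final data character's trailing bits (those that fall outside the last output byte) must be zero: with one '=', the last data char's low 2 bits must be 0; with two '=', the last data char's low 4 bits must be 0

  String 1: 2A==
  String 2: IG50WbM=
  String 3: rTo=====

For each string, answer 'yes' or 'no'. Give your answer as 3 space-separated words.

Answer: yes yes no

Derivation:
String 1: '2A==' → valid
String 2: 'IG50WbM=' → valid
String 3: 'rTo=====' → invalid (5 pad chars (max 2))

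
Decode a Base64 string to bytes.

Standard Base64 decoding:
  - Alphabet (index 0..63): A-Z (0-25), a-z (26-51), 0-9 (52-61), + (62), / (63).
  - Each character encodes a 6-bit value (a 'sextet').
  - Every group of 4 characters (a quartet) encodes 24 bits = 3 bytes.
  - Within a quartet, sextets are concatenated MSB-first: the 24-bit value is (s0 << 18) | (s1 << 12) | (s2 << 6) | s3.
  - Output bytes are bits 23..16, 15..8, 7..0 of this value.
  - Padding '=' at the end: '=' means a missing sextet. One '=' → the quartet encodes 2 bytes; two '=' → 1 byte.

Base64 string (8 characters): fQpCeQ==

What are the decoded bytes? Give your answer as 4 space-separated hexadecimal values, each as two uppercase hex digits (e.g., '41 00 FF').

After char 0 ('f'=31): chars_in_quartet=1 acc=0x1F bytes_emitted=0
After char 1 ('Q'=16): chars_in_quartet=2 acc=0x7D0 bytes_emitted=0
After char 2 ('p'=41): chars_in_quartet=3 acc=0x1F429 bytes_emitted=0
After char 3 ('C'=2): chars_in_quartet=4 acc=0x7D0A42 -> emit 7D 0A 42, reset; bytes_emitted=3
After char 4 ('e'=30): chars_in_quartet=1 acc=0x1E bytes_emitted=3
After char 5 ('Q'=16): chars_in_quartet=2 acc=0x790 bytes_emitted=3
Padding '==': partial quartet acc=0x790 -> emit 79; bytes_emitted=4

Answer: 7D 0A 42 79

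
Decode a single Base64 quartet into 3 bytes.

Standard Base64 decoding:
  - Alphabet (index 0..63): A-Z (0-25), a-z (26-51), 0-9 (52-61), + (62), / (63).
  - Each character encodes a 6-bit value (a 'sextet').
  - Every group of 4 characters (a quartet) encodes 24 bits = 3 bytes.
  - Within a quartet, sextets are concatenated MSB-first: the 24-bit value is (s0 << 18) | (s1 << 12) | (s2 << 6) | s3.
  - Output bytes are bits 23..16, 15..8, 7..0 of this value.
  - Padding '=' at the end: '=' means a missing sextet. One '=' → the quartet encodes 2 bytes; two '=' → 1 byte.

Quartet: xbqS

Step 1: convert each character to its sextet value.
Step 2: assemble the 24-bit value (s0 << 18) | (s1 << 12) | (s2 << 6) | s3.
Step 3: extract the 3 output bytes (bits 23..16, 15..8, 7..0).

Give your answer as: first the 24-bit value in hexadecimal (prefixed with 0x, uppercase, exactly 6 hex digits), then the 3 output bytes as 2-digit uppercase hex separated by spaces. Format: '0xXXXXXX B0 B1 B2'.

Sextets: x=49, b=27, q=42, S=18
24-bit: (49<<18) | (27<<12) | (42<<6) | 18
      = 0xC40000 | 0x01B000 | 0x000A80 | 0x000012
      = 0xC5BA92
Bytes: (v>>16)&0xFF=C5, (v>>8)&0xFF=BA, v&0xFF=92

Answer: 0xC5BA92 C5 BA 92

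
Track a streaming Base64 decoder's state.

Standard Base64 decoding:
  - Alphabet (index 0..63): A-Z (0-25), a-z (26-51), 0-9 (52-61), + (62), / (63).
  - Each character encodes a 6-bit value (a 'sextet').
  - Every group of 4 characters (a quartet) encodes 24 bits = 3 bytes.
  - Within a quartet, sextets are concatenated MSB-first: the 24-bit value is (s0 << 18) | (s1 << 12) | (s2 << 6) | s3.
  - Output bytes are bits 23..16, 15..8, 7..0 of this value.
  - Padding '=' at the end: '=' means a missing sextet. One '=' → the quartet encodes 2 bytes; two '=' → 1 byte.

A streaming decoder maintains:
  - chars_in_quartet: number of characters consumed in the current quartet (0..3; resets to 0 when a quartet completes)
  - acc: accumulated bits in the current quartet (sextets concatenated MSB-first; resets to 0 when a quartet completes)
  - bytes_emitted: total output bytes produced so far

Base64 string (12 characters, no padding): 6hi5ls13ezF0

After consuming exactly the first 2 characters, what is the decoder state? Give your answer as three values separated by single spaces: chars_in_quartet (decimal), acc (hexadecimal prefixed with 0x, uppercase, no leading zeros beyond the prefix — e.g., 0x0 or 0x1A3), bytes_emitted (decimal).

After char 0 ('6'=58): chars_in_quartet=1 acc=0x3A bytes_emitted=0
After char 1 ('h'=33): chars_in_quartet=2 acc=0xEA1 bytes_emitted=0

Answer: 2 0xEA1 0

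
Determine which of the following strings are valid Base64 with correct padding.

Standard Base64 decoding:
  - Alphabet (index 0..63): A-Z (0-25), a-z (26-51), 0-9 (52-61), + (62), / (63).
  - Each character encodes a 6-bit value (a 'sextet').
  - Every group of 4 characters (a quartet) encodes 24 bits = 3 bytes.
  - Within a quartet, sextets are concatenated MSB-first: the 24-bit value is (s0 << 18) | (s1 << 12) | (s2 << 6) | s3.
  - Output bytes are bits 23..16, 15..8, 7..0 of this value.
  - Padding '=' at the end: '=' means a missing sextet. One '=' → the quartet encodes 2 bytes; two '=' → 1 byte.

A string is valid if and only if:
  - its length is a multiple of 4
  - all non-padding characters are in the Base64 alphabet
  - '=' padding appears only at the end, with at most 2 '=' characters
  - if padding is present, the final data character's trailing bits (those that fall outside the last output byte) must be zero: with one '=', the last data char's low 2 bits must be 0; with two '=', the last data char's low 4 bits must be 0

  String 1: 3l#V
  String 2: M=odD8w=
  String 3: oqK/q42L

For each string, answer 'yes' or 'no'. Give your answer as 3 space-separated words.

Answer: no no yes

Derivation:
String 1: '3l#V' → invalid (bad char(s): ['#'])
String 2: 'M=odD8w=' → invalid (bad char(s): ['=']; '=' in middle)
String 3: 'oqK/q42L' → valid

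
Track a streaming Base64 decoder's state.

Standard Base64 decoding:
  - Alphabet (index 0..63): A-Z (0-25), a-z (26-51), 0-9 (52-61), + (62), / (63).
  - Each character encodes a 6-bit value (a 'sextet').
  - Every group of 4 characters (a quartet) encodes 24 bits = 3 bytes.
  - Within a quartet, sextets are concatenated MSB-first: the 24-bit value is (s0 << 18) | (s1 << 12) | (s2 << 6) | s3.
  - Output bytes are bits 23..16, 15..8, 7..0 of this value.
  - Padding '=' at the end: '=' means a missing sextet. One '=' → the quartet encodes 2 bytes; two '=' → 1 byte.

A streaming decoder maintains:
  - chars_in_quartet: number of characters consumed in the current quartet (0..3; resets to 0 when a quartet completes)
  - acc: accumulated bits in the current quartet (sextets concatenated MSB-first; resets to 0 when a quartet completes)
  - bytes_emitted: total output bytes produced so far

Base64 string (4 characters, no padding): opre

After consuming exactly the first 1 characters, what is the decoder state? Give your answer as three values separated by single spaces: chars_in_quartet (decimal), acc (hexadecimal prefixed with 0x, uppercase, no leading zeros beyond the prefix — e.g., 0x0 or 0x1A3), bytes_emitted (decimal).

After char 0 ('o'=40): chars_in_quartet=1 acc=0x28 bytes_emitted=0

Answer: 1 0x28 0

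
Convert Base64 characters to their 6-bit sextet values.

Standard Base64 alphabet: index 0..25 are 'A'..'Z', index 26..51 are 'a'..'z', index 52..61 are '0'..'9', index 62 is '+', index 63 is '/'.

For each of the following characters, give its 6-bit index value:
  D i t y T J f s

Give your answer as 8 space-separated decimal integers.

Answer: 3 34 45 50 19 9 31 44

Derivation:
'D': A..Z range, ord('D') − ord('A') = 3
'i': a..z range, 26 + ord('i') − ord('a') = 34
't': a..z range, 26 + ord('t') − ord('a') = 45
'y': a..z range, 26 + ord('y') − ord('a') = 50
'T': A..Z range, ord('T') − ord('A') = 19
'J': A..Z range, ord('J') − ord('A') = 9
'f': a..z range, 26 + ord('f') − ord('a') = 31
's': a..z range, 26 + ord('s') − ord('a') = 44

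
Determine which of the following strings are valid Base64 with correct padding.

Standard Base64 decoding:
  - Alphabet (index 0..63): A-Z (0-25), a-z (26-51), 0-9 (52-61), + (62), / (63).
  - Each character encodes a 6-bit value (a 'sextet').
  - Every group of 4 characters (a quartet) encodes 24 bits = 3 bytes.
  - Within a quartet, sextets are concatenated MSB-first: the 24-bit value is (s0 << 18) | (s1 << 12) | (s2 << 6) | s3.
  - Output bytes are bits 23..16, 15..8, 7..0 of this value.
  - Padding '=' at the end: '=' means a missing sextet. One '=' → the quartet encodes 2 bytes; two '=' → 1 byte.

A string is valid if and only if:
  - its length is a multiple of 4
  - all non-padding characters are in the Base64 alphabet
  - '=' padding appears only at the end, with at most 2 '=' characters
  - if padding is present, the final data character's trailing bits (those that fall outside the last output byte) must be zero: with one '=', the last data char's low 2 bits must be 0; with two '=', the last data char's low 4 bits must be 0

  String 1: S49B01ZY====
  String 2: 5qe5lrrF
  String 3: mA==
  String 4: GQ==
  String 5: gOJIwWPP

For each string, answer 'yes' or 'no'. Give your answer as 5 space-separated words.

String 1: 'S49B01ZY====' → invalid (4 pad chars (max 2))
String 2: '5qe5lrrF' → valid
String 3: 'mA==' → valid
String 4: 'GQ==' → valid
String 5: 'gOJIwWPP' → valid

Answer: no yes yes yes yes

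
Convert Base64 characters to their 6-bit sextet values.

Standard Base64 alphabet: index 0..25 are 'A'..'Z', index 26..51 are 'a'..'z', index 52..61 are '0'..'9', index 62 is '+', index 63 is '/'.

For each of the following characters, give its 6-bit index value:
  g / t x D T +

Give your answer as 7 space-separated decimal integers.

'g': a..z range, 26 + ord('g') − ord('a') = 32
'/': index 63
't': a..z range, 26 + ord('t') − ord('a') = 45
'x': a..z range, 26 + ord('x') − ord('a') = 49
'D': A..Z range, ord('D') − ord('A') = 3
'T': A..Z range, ord('T') − ord('A') = 19
'+': index 62

Answer: 32 63 45 49 3 19 62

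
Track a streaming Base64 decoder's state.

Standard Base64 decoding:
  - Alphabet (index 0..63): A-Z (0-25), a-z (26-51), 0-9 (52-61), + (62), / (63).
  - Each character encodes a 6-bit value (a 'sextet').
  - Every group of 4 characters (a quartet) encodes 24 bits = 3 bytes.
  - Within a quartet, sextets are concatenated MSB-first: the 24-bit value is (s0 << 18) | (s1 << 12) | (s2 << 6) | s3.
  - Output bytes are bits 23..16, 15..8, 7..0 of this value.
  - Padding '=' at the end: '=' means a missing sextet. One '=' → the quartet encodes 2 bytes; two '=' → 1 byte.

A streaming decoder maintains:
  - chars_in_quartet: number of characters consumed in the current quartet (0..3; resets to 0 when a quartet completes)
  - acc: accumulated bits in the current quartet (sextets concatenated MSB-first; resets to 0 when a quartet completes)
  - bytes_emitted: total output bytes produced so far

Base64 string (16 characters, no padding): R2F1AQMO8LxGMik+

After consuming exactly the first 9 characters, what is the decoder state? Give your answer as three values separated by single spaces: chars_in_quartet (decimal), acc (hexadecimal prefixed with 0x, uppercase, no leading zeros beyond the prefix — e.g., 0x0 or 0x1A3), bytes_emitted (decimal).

After char 0 ('R'=17): chars_in_quartet=1 acc=0x11 bytes_emitted=0
After char 1 ('2'=54): chars_in_quartet=2 acc=0x476 bytes_emitted=0
After char 2 ('F'=5): chars_in_quartet=3 acc=0x11D85 bytes_emitted=0
After char 3 ('1'=53): chars_in_quartet=4 acc=0x476175 -> emit 47 61 75, reset; bytes_emitted=3
After char 4 ('A'=0): chars_in_quartet=1 acc=0x0 bytes_emitted=3
After char 5 ('Q'=16): chars_in_quartet=2 acc=0x10 bytes_emitted=3
After char 6 ('M'=12): chars_in_quartet=3 acc=0x40C bytes_emitted=3
After char 7 ('O'=14): chars_in_quartet=4 acc=0x1030E -> emit 01 03 0E, reset; bytes_emitted=6
After char 8 ('8'=60): chars_in_quartet=1 acc=0x3C bytes_emitted=6

Answer: 1 0x3C 6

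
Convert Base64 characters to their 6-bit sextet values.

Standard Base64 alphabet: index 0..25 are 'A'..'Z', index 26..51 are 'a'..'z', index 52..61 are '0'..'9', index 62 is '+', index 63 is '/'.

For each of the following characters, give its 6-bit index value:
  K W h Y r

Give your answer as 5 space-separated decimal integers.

Answer: 10 22 33 24 43

Derivation:
'K': A..Z range, ord('K') − ord('A') = 10
'W': A..Z range, ord('W') − ord('A') = 22
'h': a..z range, 26 + ord('h') − ord('a') = 33
'Y': A..Z range, ord('Y') − ord('A') = 24
'r': a..z range, 26 + ord('r') − ord('a') = 43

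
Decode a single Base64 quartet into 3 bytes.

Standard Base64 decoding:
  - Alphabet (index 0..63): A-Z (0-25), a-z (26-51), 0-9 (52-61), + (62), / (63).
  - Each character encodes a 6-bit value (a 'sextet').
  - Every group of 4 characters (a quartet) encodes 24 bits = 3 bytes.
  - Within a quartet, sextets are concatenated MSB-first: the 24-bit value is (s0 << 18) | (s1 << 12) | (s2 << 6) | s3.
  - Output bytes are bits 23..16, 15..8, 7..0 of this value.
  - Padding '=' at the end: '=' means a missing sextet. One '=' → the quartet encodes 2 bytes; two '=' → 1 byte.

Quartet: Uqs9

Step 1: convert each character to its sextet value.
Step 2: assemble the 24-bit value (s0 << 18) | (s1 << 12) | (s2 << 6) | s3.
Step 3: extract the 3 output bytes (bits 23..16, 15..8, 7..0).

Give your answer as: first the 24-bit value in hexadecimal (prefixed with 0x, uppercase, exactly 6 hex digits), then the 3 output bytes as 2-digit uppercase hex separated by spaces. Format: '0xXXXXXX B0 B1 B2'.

Answer: 0x52AB3D 52 AB 3D

Derivation:
Sextets: U=20, q=42, s=44, 9=61
24-bit: (20<<18) | (42<<12) | (44<<6) | 61
      = 0x500000 | 0x02A000 | 0x000B00 | 0x00003D
      = 0x52AB3D
Bytes: (v>>16)&0xFF=52, (v>>8)&0xFF=AB, v&0xFF=3D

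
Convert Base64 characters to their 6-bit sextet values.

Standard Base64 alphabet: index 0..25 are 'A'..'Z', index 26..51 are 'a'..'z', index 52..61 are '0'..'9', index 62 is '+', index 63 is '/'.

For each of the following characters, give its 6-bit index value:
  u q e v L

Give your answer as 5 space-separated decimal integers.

'u': a..z range, 26 + ord('u') − ord('a') = 46
'q': a..z range, 26 + ord('q') − ord('a') = 42
'e': a..z range, 26 + ord('e') − ord('a') = 30
'v': a..z range, 26 + ord('v') − ord('a') = 47
'L': A..Z range, ord('L') − ord('A') = 11

Answer: 46 42 30 47 11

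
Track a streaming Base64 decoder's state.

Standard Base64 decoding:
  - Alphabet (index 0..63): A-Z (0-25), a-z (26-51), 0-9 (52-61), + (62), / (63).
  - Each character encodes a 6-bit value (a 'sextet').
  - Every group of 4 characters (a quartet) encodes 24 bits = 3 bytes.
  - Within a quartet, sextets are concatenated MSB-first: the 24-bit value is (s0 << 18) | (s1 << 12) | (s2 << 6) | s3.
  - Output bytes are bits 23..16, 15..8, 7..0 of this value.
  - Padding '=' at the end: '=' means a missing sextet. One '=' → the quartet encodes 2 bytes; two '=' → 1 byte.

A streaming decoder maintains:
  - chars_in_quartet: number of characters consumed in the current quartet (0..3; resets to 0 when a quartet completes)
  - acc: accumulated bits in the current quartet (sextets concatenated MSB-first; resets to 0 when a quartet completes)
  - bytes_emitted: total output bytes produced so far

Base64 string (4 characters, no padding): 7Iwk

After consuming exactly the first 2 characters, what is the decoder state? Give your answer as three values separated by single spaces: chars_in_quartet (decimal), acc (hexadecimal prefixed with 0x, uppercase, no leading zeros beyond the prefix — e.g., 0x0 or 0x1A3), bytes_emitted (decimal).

Answer: 2 0xEC8 0

Derivation:
After char 0 ('7'=59): chars_in_quartet=1 acc=0x3B bytes_emitted=0
After char 1 ('I'=8): chars_in_quartet=2 acc=0xEC8 bytes_emitted=0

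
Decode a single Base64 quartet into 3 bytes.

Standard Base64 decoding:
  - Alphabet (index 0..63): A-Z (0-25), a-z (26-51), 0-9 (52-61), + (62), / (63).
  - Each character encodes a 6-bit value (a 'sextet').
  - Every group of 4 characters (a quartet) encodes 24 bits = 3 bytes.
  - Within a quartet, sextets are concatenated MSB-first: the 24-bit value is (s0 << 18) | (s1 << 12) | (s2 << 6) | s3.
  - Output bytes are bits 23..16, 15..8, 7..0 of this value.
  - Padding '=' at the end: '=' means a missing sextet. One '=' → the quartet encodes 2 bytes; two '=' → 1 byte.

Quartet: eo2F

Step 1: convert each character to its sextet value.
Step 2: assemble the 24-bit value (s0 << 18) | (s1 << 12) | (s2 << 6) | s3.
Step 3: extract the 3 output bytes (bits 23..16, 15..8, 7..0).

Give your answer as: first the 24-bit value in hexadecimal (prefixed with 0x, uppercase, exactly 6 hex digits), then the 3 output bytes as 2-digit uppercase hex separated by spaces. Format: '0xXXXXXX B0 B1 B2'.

Answer: 0x7A8D85 7A 8D 85

Derivation:
Sextets: e=30, o=40, 2=54, F=5
24-bit: (30<<18) | (40<<12) | (54<<6) | 5
      = 0x780000 | 0x028000 | 0x000D80 | 0x000005
      = 0x7A8D85
Bytes: (v>>16)&0xFF=7A, (v>>8)&0xFF=8D, v&0xFF=85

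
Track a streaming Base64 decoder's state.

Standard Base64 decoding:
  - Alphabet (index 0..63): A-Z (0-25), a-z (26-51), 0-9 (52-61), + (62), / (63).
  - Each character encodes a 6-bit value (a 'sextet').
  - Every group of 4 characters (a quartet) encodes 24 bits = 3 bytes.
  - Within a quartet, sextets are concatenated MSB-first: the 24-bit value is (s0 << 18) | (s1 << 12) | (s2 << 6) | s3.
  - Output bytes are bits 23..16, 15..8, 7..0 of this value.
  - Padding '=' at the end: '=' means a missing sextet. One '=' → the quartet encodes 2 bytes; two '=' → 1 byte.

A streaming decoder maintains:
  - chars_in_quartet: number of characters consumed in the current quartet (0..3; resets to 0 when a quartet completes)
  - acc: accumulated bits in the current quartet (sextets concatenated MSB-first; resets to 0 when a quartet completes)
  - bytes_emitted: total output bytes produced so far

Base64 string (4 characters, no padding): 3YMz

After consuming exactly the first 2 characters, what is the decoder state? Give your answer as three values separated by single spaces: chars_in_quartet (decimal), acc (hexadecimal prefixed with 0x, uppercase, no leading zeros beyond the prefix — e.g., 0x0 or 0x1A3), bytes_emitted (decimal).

Answer: 2 0xDD8 0

Derivation:
After char 0 ('3'=55): chars_in_quartet=1 acc=0x37 bytes_emitted=0
After char 1 ('Y'=24): chars_in_quartet=2 acc=0xDD8 bytes_emitted=0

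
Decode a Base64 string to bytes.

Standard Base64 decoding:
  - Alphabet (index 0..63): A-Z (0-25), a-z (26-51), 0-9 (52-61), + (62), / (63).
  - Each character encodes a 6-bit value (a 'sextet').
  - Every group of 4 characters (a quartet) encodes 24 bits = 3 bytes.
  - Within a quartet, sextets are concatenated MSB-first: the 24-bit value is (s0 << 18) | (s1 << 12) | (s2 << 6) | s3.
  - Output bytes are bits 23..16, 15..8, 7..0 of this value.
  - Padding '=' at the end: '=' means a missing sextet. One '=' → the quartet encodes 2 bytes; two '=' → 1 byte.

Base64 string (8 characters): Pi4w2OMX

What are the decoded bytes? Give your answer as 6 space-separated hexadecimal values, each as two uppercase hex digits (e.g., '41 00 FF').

After char 0 ('P'=15): chars_in_quartet=1 acc=0xF bytes_emitted=0
After char 1 ('i'=34): chars_in_quartet=2 acc=0x3E2 bytes_emitted=0
After char 2 ('4'=56): chars_in_quartet=3 acc=0xF8B8 bytes_emitted=0
After char 3 ('w'=48): chars_in_quartet=4 acc=0x3E2E30 -> emit 3E 2E 30, reset; bytes_emitted=3
After char 4 ('2'=54): chars_in_quartet=1 acc=0x36 bytes_emitted=3
After char 5 ('O'=14): chars_in_quartet=2 acc=0xD8E bytes_emitted=3
After char 6 ('M'=12): chars_in_quartet=3 acc=0x3638C bytes_emitted=3
After char 7 ('X'=23): chars_in_quartet=4 acc=0xD8E317 -> emit D8 E3 17, reset; bytes_emitted=6

Answer: 3E 2E 30 D8 E3 17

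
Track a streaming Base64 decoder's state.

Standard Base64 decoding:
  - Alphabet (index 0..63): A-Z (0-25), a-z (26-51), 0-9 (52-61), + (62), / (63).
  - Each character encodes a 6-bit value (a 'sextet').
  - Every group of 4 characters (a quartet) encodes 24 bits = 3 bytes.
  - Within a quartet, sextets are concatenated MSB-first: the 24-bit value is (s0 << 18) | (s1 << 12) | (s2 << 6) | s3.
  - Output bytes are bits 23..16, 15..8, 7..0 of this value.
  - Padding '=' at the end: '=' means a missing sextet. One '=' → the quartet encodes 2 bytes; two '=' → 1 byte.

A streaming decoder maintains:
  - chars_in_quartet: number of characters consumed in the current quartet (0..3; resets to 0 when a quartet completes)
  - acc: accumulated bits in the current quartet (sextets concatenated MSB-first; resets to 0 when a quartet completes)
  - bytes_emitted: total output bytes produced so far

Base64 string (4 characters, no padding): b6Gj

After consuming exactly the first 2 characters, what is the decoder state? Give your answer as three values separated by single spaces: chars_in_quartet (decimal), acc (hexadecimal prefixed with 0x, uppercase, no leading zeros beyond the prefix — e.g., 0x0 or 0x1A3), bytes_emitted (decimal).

Answer: 2 0x6FA 0

Derivation:
After char 0 ('b'=27): chars_in_quartet=1 acc=0x1B bytes_emitted=0
After char 1 ('6'=58): chars_in_quartet=2 acc=0x6FA bytes_emitted=0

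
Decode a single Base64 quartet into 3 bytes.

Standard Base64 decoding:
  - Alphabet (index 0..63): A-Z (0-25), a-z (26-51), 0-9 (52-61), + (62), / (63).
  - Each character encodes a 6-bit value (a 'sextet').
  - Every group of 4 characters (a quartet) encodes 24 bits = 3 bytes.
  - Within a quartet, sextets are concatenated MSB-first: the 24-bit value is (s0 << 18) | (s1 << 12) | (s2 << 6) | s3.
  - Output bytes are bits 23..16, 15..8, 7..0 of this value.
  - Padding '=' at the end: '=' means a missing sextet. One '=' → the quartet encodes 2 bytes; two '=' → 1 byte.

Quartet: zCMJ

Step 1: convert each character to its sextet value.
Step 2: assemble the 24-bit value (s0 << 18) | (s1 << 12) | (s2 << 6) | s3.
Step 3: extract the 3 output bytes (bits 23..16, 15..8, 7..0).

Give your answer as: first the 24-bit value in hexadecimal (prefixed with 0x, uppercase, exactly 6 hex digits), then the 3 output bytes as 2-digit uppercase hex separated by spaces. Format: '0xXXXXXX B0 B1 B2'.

Sextets: z=51, C=2, M=12, J=9
24-bit: (51<<18) | (2<<12) | (12<<6) | 9
      = 0xCC0000 | 0x002000 | 0x000300 | 0x000009
      = 0xCC2309
Bytes: (v>>16)&0xFF=CC, (v>>8)&0xFF=23, v&0xFF=09

Answer: 0xCC2309 CC 23 09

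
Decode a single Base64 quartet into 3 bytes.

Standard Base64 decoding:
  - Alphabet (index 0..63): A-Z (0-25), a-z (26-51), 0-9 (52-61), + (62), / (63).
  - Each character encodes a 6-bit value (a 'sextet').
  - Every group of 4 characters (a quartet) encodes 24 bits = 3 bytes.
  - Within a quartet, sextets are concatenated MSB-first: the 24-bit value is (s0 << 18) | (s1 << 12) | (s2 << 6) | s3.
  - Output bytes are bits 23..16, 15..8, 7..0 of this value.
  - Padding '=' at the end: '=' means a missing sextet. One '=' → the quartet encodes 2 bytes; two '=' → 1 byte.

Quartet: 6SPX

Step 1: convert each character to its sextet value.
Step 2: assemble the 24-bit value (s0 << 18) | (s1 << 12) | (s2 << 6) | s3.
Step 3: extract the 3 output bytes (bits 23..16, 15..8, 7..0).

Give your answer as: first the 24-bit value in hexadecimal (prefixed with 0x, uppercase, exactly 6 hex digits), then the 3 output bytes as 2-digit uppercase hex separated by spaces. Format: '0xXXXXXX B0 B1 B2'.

Sextets: 6=58, S=18, P=15, X=23
24-bit: (58<<18) | (18<<12) | (15<<6) | 23
      = 0xE80000 | 0x012000 | 0x0003C0 | 0x000017
      = 0xE923D7
Bytes: (v>>16)&0xFF=E9, (v>>8)&0xFF=23, v&0xFF=D7

Answer: 0xE923D7 E9 23 D7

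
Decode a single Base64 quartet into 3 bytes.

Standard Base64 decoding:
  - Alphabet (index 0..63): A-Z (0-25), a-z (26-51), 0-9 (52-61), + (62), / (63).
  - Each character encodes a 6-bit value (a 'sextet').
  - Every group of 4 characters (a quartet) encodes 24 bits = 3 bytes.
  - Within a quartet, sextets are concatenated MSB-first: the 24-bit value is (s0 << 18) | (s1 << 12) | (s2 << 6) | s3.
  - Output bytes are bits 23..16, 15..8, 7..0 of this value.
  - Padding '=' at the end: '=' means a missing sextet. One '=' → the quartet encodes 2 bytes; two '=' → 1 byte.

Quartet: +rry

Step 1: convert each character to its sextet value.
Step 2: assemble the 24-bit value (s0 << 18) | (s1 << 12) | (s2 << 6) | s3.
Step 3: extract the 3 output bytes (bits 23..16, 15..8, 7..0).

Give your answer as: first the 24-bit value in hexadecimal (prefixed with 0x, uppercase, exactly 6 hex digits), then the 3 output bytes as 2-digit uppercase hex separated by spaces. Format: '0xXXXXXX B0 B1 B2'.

Sextets: +=62, r=43, r=43, y=50
24-bit: (62<<18) | (43<<12) | (43<<6) | 50
      = 0xF80000 | 0x02B000 | 0x000AC0 | 0x000032
      = 0xFABAF2
Bytes: (v>>16)&0xFF=FA, (v>>8)&0xFF=BA, v&0xFF=F2

Answer: 0xFABAF2 FA BA F2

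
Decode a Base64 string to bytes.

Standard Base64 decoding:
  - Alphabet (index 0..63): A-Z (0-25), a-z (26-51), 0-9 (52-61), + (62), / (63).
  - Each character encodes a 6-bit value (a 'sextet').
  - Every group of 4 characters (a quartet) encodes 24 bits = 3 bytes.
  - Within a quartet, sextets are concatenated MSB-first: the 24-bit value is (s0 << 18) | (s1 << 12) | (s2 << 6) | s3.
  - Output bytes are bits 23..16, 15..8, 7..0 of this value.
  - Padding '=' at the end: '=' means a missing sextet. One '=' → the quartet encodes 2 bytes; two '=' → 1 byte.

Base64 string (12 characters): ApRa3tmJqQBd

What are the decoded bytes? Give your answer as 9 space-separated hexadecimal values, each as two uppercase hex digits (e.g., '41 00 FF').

After char 0 ('A'=0): chars_in_quartet=1 acc=0x0 bytes_emitted=0
After char 1 ('p'=41): chars_in_quartet=2 acc=0x29 bytes_emitted=0
After char 2 ('R'=17): chars_in_quartet=3 acc=0xA51 bytes_emitted=0
After char 3 ('a'=26): chars_in_quartet=4 acc=0x2945A -> emit 02 94 5A, reset; bytes_emitted=3
After char 4 ('3'=55): chars_in_quartet=1 acc=0x37 bytes_emitted=3
After char 5 ('t'=45): chars_in_quartet=2 acc=0xDED bytes_emitted=3
After char 6 ('m'=38): chars_in_quartet=3 acc=0x37B66 bytes_emitted=3
After char 7 ('J'=9): chars_in_quartet=4 acc=0xDED989 -> emit DE D9 89, reset; bytes_emitted=6
After char 8 ('q'=42): chars_in_quartet=1 acc=0x2A bytes_emitted=6
After char 9 ('Q'=16): chars_in_quartet=2 acc=0xA90 bytes_emitted=6
After char 10 ('B'=1): chars_in_quartet=3 acc=0x2A401 bytes_emitted=6
After char 11 ('d'=29): chars_in_quartet=4 acc=0xA9005D -> emit A9 00 5D, reset; bytes_emitted=9

Answer: 02 94 5A DE D9 89 A9 00 5D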